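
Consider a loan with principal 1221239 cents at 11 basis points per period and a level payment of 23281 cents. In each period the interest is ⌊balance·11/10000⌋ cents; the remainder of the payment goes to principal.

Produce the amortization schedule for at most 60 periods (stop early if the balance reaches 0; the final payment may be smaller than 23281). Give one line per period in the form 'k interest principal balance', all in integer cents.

1 1343 21938 1199301
2 1319 21962 1177339
3 1295 21986 1155353
4 1270 22011 1133342
5 1246 22035 1111307
6 1222 22059 1089248
7 1198 22083 1067165
8 1173 22108 1045057
9 1149 22132 1022925
10 1125 22156 1000769
11 1100 22181 978588
12 1076 22205 956383
13 1052 22229 934154
14 1027 22254 911900
15 1003 22278 889622
16 978 22303 867319
17 954 22327 844992
18 929 22352 822640
19 904 22377 800263
20 880 22401 777862
21 855 22426 755436
22 830 22451 732985
23 806 22475 710510
24 781 22500 688010
25 756 22525 665485
26 732 22549 642936
27 707 22574 620362
28 682 22599 597763
29 657 22624 575139
30 632 22649 552490
31 607 22674 529816
32 582 22699 507117
33 557 22724 484393
34 532 22749 461644
35 507 22774 438870
36 482 22799 416071
37 457 22824 393247
38 432 22849 370398
39 407 22874 347524
40 382 22899 324625
41 357 22924 301701
42 331 22950 278751
43 306 22975 255776
44 281 23000 232776
45 256 23025 209751
46 230 23051 186700
47 205 23076 163624
48 179 23102 140522
49 154 23127 117395
50 129 23152 94243
51 103 23178 71065
52 78 23203 47862
53 52 23229 24633
54 27 23254 1379
55 1 1379 0

1. interest=⌊1221239·11/10000⌋=1343; principal=23281-1343=21938; balance=1221239-21938=1199301
2. interest=⌊1199301·11/10000⌋=1319; principal=23281-1319=21962; balance=1199301-21962=1177339
3. interest=⌊1177339·11/10000⌋=1295; principal=23281-1295=21986; balance=1177339-21986=1155353
4. interest=⌊1155353·11/10000⌋=1270; principal=23281-1270=22011; balance=1155353-22011=1133342
5. interest=⌊1133342·11/10000⌋=1246; principal=23281-1246=22035; balance=1133342-22035=1111307
6. interest=⌊1111307·11/10000⌋=1222; principal=23281-1222=22059; balance=1111307-22059=1089248
7. interest=⌊1089248·11/10000⌋=1198; principal=23281-1198=22083; balance=1089248-22083=1067165
8. interest=⌊1067165·11/10000⌋=1173; principal=23281-1173=22108; balance=1067165-22108=1045057
9. interest=⌊1045057·11/10000⌋=1149; principal=23281-1149=22132; balance=1045057-22132=1022925
10. interest=⌊1022925·11/10000⌋=1125; principal=23281-1125=22156; balance=1022925-22156=1000769
11. interest=⌊1000769·11/10000⌋=1100; principal=23281-1100=22181; balance=1000769-22181=978588
12. interest=⌊978588·11/10000⌋=1076; principal=23281-1076=22205; balance=978588-22205=956383
13. interest=⌊956383·11/10000⌋=1052; principal=23281-1052=22229; balance=956383-22229=934154
14. interest=⌊934154·11/10000⌋=1027; principal=23281-1027=22254; balance=934154-22254=911900
15. interest=⌊911900·11/10000⌋=1003; principal=23281-1003=22278; balance=911900-22278=889622
16. interest=⌊889622·11/10000⌋=978; principal=23281-978=22303; balance=889622-22303=867319
17. interest=⌊867319·11/10000⌋=954; principal=23281-954=22327; balance=867319-22327=844992
18. interest=⌊844992·11/10000⌋=929; principal=23281-929=22352; balance=844992-22352=822640
19. interest=⌊822640·11/10000⌋=904; principal=23281-904=22377; balance=822640-22377=800263
20. interest=⌊800263·11/10000⌋=880; principal=23281-880=22401; balance=800263-22401=777862
21. interest=⌊777862·11/10000⌋=855; principal=23281-855=22426; balance=777862-22426=755436
22. interest=⌊755436·11/10000⌋=830; principal=23281-830=22451; balance=755436-22451=732985
23. interest=⌊732985·11/10000⌋=806; principal=23281-806=22475; balance=732985-22475=710510
24. interest=⌊710510·11/10000⌋=781; principal=23281-781=22500; balance=710510-22500=688010
25. interest=⌊688010·11/10000⌋=756; principal=23281-756=22525; balance=688010-22525=665485
26. interest=⌊665485·11/10000⌋=732; principal=23281-732=22549; balance=665485-22549=642936
27. interest=⌊642936·11/10000⌋=707; principal=23281-707=22574; balance=642936-22574=620362
28. interest=⌊620362·11/10000⌋=682; principal=23281-682=22599; balance=620362-22599=597763
29. interest=⌊597763·11/10000⌋=657; principal=23281-657=22624; balance=597763-22624=575139
30. interest=⌊575139·11/10000⌋=632; principal=23281-632=22649; balance=575139-22649=552490
31. interest=⌊552490·11/10000⌋=607; principal=23281-607=22674; balance=552490-22674=529816
32. interest=⌊529816·11/10000⌋=582; principal=23281-582=22699; balance=529816-22699=507117
33. interest=⌊507117·11/10000⌋=557; principal=23281-557=22724; balance=507117-22724=484393
34. interest=⌊484393·11/10000⌋=532; principal=23281-532=22749; balance=484393-22749=461644
35. interest=⌊461644·11/10000⌋=507; principal=23281-507=22774; balance=461644-22774=438870
36. interest=⌊438870·11/10000⌋=482; principal=23281-482=22799; balance=438870-22799=416071
37. interest=⌊416071·11/10000⌋=457; principal=23281-457=22824; balance=416071-22824=393247
38. interest=⌊393247·11/10000⌋=432; principal=23281-432=22849; balance=393247-22849=370398
39. interest=⌊370398·11/10000⌋=407; principal=23281-407=22874; balance=370398-22874=347524
40. interest=⌊347524·11/10000⌋=382; principal=23281-382=22899; balance=347524-22899=324625
41. interest=⌊324625·11/10000⌋=357; principal=23281-357=22924; balance=324625-22924=301701
42. interest=⌊301701·11/10000⌋=331; principal=23281-331=22950; balance=301701-22950=278751
43. interest=⌊278751·11/10000⌋=306; principal=23281-306=22975; balance=278751-22975=255776
44. interest=⌊255776·11/10000⌋=281; principal=23281-281=23000; balance=255776-23000=232776
45. interest=⌊232776·11/10000⌋=256; principal=23281-256=23025; balance=232776-23025=209751
46. interest=⌊209751·11/10000⌋=230; principal=23281-230=23051; balance=209751-23051=186700
47. interest=⌊186700·11/10000⌋=205; principal=23281-205=23076; balance=186700-23076=163624
48. interest=⌊163624·11/10000⌋=179; principal=23281-179=23102; balance=163624-23102=140522
49. interest=⌊140522·11/10000⌋=154; principal=23281-154=23127; balance=140522-23127=117395
50. interest=⌊117395·11/10000⌋=129; principal=23281-129=23152; balance=117395-23152=94243
51. interest=⌊94243·11/10000⌋=103; principal=23281-103=23178; balance=94243-23178=71065
52. interest=⌊71065·11/10000⌋=78; principal=23281-78=23203; balance=71065-23203=47862
53. interest=⌊47862·11/10000⌋=52; principal=23281-52=23229; balance=47862-23229=24633
54. interest=⌊24633·11/10000⌋=27; principal=23281-27=23254; balance=24633-23254=1379
55. interest=⌊1379·11/10000⌋=1; principal=min(23281-1,1379)=1379; balance=1379-1379=0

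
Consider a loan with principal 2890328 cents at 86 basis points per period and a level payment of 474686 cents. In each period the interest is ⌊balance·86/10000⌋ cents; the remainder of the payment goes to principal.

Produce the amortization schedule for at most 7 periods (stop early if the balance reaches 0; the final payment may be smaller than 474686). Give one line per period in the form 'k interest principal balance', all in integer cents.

1 24856 449830 2440498
2 20988 453698 1986800
3 17086 457600 1529200
4 13151 461535 1067665
5 9181 465505 602160
6 5178 469508 132652
7 1140 132652 0

1. interest=⌊2890328·86/10000⌋=24856; principal=474686-24856=449830; balance=2890328-449830=2440498
2. interest=⌊2440498·86/10000⌋=20988; principal=474686-20988=453698; balance=2440498-453698=1986800
3. interest=⌊1986800·86/10000⌋=17086; principal=474686-17086=457600; balance=1986800-457600=1529200
4. interest=⌊1529200·86/10000⌋=13151; principal=474686-13151=461535; balance=1529200-461535=1067665
5. interest=⌊1067665·86/10000⌋=9181; principal=474686-9181=465505; balance=1067665-465505=602160
6. interest=⌊602160·86/10000⌋=5178; principal=474686-5178=469508; balance=602160-469508=132652
7. interest=⌊132652·86/10000⌋=1140; principal=min(474686-1140,132652)=132652; balance=132652-132652=0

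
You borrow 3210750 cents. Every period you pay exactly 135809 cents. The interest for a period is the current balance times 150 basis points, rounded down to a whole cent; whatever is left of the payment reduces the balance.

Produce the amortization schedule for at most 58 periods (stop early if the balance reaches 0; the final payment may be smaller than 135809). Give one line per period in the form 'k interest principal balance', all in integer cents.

1 48161 87648 3123102
2 46846 88963 3034139
3 45512 90297 2943842
4 44157 91652 2852190
5 42782 93027 2759163
6 41387 94422 2664741
7 39971 95838 2568903
8 38533 97276 2471627
9 37074 98735 2372892
10 35593 100216 2272676
11 34090 101719 2170957
12 32564 103245 2067712
13 31015 104794 1962918
14 29443 106366 1856552
15 27848 107961 1748591
16 26228 109581 1639010
17 24585 111224 1527786
18 22916 112893 1414893
19 21223 114586 1300307
20 19504 116305 1184002
21 17760 118049 1065953
22 15989 119820 946133
23 14191 121618 824515
24 12367 123442 701073
25 10516 125293 575780
26 8636 127173 448607
27 6729 129080 319527
28 4792 131017 188510
29 2827 132982 55528
30 832 55528 0

1. interest=⌊3210750·150/10000⌋=48161; principal=135809-48161=87648; balance=3210750-87648=3123102
2. interest=⌊3123102·150/10000⌋=46846; principal=135809-46846=88963; balance=3123102-88963=3034139
3. interest=⌊3034139·150/10000⌋=45512; principal=135809-45512=90297; balance=3034139-90297=2943842
4. interest=⌊2943842·150/10000⌋=44157; principal=135809-44157=91652; balance=2943842-91652=2852190
5. interest=⌊2852190·150/10000⌋=42782; principal=135809-42782=93027; balance=2852190-93027=2759163
6. interest=⌊2759163·150/10000⌋=41387; principal=135809-41387=94422; balance=2759163-94422=2664741
7. interest=⌊2664741·150/10000⌋=39971; principal=135809-39971=95838; balance=2664741-95838=2568903
8. interest=⌊2568903·150/10000⌋=38533; principal=135809-38533=97276; balance=2568903-97276=2471627
9. interest=⌊2471627·150/10000⌋=37074; principal=135809-37074=98735; balance=2471627-98735=2372892
10. interest=⌊2372892·150/10000⌋=35593; principal=135809-35593=100216; balance=2372892-100216=2272676
11. interest=⌊2272676·150/10000⌋=34090; principal=135809-34090=101719; balance=2272676-101719=2170957
12. interest=⌊2170957·150/10000⌋=32564; principal=135809-32564=103245; balance=2170957-103245=2067712
13. interest=⌊2067712·150/10000⌋=31015; principal=135809-31015=104794; balance=2067712-104794=1962918
14. interest=⌊1962918·150/10000⌋=29443; principal=135809-29443=106366; balance=1962918-106366=1856552
15. interest=⌊1856552·150/10000⌋=27848; principal=135809-27848=107961; balance=1856552-107961=1748591
16. interest=⌊1748591·150/10000⌋=26228; principal=135809-26228=109581; balance=1748591-109581=1639010
17. interest=⌊1639010·150/10000⌋=24585; principal=135809-24585=111224; balance=1639010-111224=1527786
18. interest=⌊1527786·150/10000⌋=22916; principal=135809-22916=112893; balance=1527786-112893=1414893
19. interest=⌊1414893·150/10000⌋=21223; principal=135809-21223=114586; balance=1414893-114586=1300307
20. interest=⌊1300307·150/10000⌋=19504; principal=135809-19504=116305; balance=1300307-116305=1184002
21. interest=⌊1184002·150/10000⌋=17760; principal=135809-17760=118049; balance=1184002-118049=1065953
22. interest=⌊1065953·150/10000⌋=15989; principal=135809-15989=119820; balance=1065953-119820=946133
23. interest=⌊946133·150/10000⌋=14191; principal=135809-14191=121618; balance=946133-121618=824515
24. interest=⌊824515·150/10000⌋=12367; principal=135809-12367=123442; balance=824515-123442=701073
25. interest=⌊701073·150/10000⌋=10516; principal=135809-10516=125293; balance=701073-125293=575780
26. interest=⌊575780·150/10000⌋=8636; principal=135809-8636=127173; balance=575780-127173=448607
27. interest=⌊448607·150/10000⌋=6729; principal=135809-6729=129080; balance=448607-129080=319527
28. interest=⌊319527·150/10000⌋=4792; principal=135809-4792=131017; balance=319527-131017=188510
29. interest=⌊188510·150/10000⌋=2827; principal=135809-2827=132982; balance=188510-132982=55528
30. interest=⌊55528·150/10000⌋=832; principal=min(135809-832,55528)=55528; balance=55528-55528=0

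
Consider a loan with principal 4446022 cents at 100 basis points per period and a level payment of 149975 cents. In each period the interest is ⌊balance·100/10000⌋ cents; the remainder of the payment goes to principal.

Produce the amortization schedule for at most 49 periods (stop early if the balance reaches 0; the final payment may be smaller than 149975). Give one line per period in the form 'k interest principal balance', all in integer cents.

1. interest=⌊4446022·100/10000⌋=44460; principal=149975-44460=105515; balance=4446022-105515=4340507
2. interest=⌊4340507·100/10000⌋=43405; principal=149975-43405=106570; balance=4340507-106570=4233937
3. interest=⌊4233937·100/10000⌋=42339; principal=149975-42339=107636; balance=4233937-107636=4126301
4. interest=⌊4126301·100/10000⌋=41263; principal=149975-41263=108712; balance=4126301-108712=4017589
5. interest=⌊4017589·100/10000⌋=40175; principal=149975-40175=109800; balance=4017589-109800=3907789
6. interest=⌊3907789·100/10000⌋=39077; principal=149975-39077=110898; balance=3907789-110898=3796891
7. interest=⌊3796891·100/10000⌋=37968; principal=149975-37968=112007; balance=3796891-112007=3684884
8. interest=⌊3684884·100/10000⌋=36848; principal=149975-36848=113127; balance=3684884-113127=3571757
9. interest=⌊3571757·100/10000⌋=35717; principal=149975-35717=114258; balance=3571757-114258=3457499
10. interest=⌊3457499·100/10000⌋=34574; principal=149975-34574=115401; balance=3457499-115401=3342098
11. interest=⌊3342098·100/10000⌋=33420; principal=149975-33420=116555; balance=3342098-116555=3225543
12. interest=⌊3225543·100/10000⌋=32255; principal=149975-32255=117720; balance=3225543-117720=3107823
13. interest=⌊3107823·100/10000⌋=31078; principal=149975-31078=118897; balance=3107823-118897=2988926
14. interest=⌊2988926·100/10000⌋=29889; principal=149975-29889=120086; balance=2988926-120086=2868840
15. interest=⌊2868840·100/10000⌋=28688; principal=149975-28688=121287; balance=2868840-121287=2747553
16. interest=⌊2747553·100/10000⌋=27475; principal=149975-27475=122500; balance=2747553-122500=2625053
17. interest=⌊2625053·100/10000⌋=26250; principal=149975-26250=123725; balance=2625053-123725=2501328
18. interest=⌊2501328·100/10000⌋=25013; principal=149975-25013=124962; balance=2501328-124962=2376366
19. interest=⌊2376366·100/10000⌋=23763; principal=149975-23763=126212; balance=2376366-126212=2250154
20. interest=⌊2250154·100/10000⌋=22501; principal=149975-22501=127474; balance=2250154-127474=2122680
21. interest=⌊2122680·100/10000⌋=21226; principal=149975-21226=128749; balance=2122680-128749=1993931
22. interest=⌊1993931·100/10000⌋=19939; principal=149975-19939=130036; balance=1993931-130036=1863895
23. interest=⌊1863895·100/10000⌋=18638; principal=149975-18638=131337; balance=1863895-131337=1732558
24. interest=⌊1732558·100/10000⌋=17325; principal=149975-17325=132650; balance=1732558-132650=1599908
25. interest=⌊1599908·100/10000⌋=15999; principal=149975-15999=133976; balance=1599908-133976=1465932
26. interest=⌊1465932·100/10000⌋=14659; principal=149975-14659=135316; balance=1465932-135316=1330616
27. interest=⌊1330616·100/10000⌋=13306; principal=149975-13306=136669; balance=1330616-136669=1193947
28. interest=⌊1193947·100/10000⌋=11939; principal=149975-11939=138036; balance=1193947-138036=1055911
29. interest=⌊1055911·100/10000⌋=10559; principal=149975-10559=139416; balance=1055911-139416=916495
30. interest=⌊916495·100/10000⌋=9164; principal=149975-9164=140811; balance=916495-140811=775684
31. interest=⌊775684·100/10000⌋=7756; principal=149975-7756=142219; balance=775684-142219=633465
32. interest=⌊633465·100/10000⌋=6334; principal=149975-6334=143641; balance=633465-143641=489824
33. interest=⌊489824·100/10000⌋=4898; principal=149975-4898=145077; balance=489824-145077=344747
34. interest=⌊344747·100/10000⌋=3447; principal=149975-3447=146528; balance=344747-146528=198219
35. interest=⌊198219·100/10000⌋=1982; principal=149975-1982=147993; balance=198219-147993=50226
36. interest=⌊50226·100/10000⌋=502; principal=min(149975-502,50226)=50226; balance=50226-50226=0

1 44460 105515 4340507
2 43405 106570 4233937
3 42339 107636 4126301
4 41263 108712 4017589
5 40175 109800 3907789
6 39077 110898 3796891
7 37968 112007 3684884
8 36848 113127 3571757
9 35717 114258 3457499
10 34574 115401 3342098
11 33420 116555 3225543
12 32255 117720 3107823
13 31078 118897 2988926
14 29889 120086 2868840
15 28688 121287 2747553
16 27475 122500 2625053
17 26250 123725 2501328
18 25013 124962 2376366
19 23763 126212 2250154
20 22501 127474 2122680
21 21226 128749 1993931
22 19939 130036 1863895
23 18638 131337 1732558
24 17325 132650 1599908
25 15999 133976 1465932
26 14659 135316 1330616
27 13306 136669 1193947
28 11939 138036 1055911
29 10559 139416 916495
30 9164 140811 775684
31 7756 142219 633465
32 6334 143641 489824
33 4898 145077 344747
34 3447 146528 198219
35 1982 147993 50226
36 502 50226 0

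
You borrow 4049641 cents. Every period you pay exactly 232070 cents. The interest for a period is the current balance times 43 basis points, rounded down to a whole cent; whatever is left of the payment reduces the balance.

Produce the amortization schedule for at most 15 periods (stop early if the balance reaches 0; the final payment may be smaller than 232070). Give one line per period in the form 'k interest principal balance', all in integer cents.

1 17413 214657 3834984
2 16490 215580 3619404
3 15563 216507 3402897
4 14632 217438 3185459
5 13697 218373 2967086
6 12758 219312 2747774
7 11815 220255 2527519
8 10868 221202 2306317
9 9917 222153 2084164
10 8961 223109 1861055
11 8002 224068 1636987
12 7039 225031 1411956
13 6071 225999 1185957
14 5099 226971 958986
15 4123 227947 731039

1. interest=⌊4049641·43/10000⌋=17413; principal=232070-17413=214657; balance=4049641-214657=3834984
2. interest=⌊3834984·43/10000⌋=16490; principal=232070-16490=215580; balance=3834984-215580=3619404
3. interest=⌊3619404·43/10000⌋=15563; principal=232070-15563=216507; balance=3619404-216507=3402897
4. interest=⌊3402897·43/10000⌋=14632; principal=232070-14632=217438; balance=3402897-217438=3185459
5. interest=⌊3185459·43/10000⌋=13697; principal=232070-13697=218373; balance=3185459-218373=2967086
6. interest=⌊2967086·43/10000⌋=12758; principal=232070-12758=219312; balance=2967086-219312=2747774
7. interest=⌊2747774·43/10000⌋=11815; principal=232070-11815=220255; balance=2747774-220255=2527519
8. interest=⌊2527519·43/10000⌋=10868; principal=232070-10868=221202; balance=2527519-221202=2306317
9. interest=⌊2306317·43/10000⌋=9917; principal=232070-9917=222153; balance=2306317-222153=2084164
10. interest=⌊2084164·43/10000⌋=8961; principal=232070-8961=223109; balance=2084164-223109=1861055
11. interest=⌊1861055·43/10000⌋=8002; principal=232070-8002=224068; balance=1861055-224068=1636987
12. interest=⌊1636987·43/10000⌋=7039; principal=232070-7039=225031; balance=1636987-225031=1411956
13. interest=⌊1411956·43/10000⌋=6071; principal=232070-6071=225999; balance=1411956-225999=1185957
14. interest=⌊1185957·43/10000⌋=5099; principal=232070-5099=226971; balance=1185957-226971=958986
15. interest=⌊958986·43/10000⌋=4123; principal=232070-4123=227947; balance=958986-227947=731039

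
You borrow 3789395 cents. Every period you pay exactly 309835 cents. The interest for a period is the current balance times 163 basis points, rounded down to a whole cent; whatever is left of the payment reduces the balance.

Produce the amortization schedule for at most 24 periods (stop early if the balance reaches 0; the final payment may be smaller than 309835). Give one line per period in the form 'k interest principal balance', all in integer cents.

1 61767 248068 3541327
2 57723 252112 3289215
3 53614 256221 3032994
4 49437 260398 2772596
5 45193 264642 2507954
6 40879 268956 2238998
7 36495 273340 1965658
8 32040 277795 1687863
9 27512 282323 1405540
10 22910 286925 1118615
11 18233 291602 827013
12 13480 296355 530658
13 8649 301186 229472
14 3740 229472 0

1. interest=⌊3789395·163/10000⌋=61767; principal=309835-61767=248068; balance=3789395-248068=3541327
2. interest=⌊3541327·163/10000⌋=57723; principal=309835-57723=252112; balance=3541327-252112=3289215
3. interest=⌊3289215·163/10000⌋=53614; principal=309835-53614=256221; balance=3289215-256221=3032994
4. interest=⌊3032994·163/10000⌋=49437; principal=309835-49437=260398; balance=3032994-260398=2772596
5. interest=⌊2772596·163/10000⌋=45193; principal=309835-45193=264642; balance=2772596-264642=2507954
6. interest=⌊2507954·163/10000⌋=40879; principal=309835-40879=268956; balance=2507954-268956=2238998
7. interest=⌊2238998·163/10000⌋=36495; principal=309835-36495=273340; balance=2238998-273340=1965658
8. interest=⌊1965658·163/10000⌋=32040; principal=309835-32040=277795; balance=1965658-277795=1687863
9. interest=⌊1687863·163/10000⌋=27512; principal=309835-27512=282323; balance=1687863-282323=1405540
10. interest=⌊1405540·163/10000⌋=22910; principal=309835-22910=286925; balance=1405540-286925=1118615
11. interest=⌊1118615·163/10000⌋=18233; principal=309835-18233=291602; balance=1118615-291602=827013
12. interest=⌊827013·163/10000⌋=13480; principal=309835-13480=296355; balance=827013-296355=530658
13. interest=⌊530658·163/10000⌋=8649; principal=309835-8649=301186; balance=530658-301186=229472
14. interest=⌊229472·163/10000⌋=3740; principal=min(309835-3740,229472)=229472; balance=229472-229472=0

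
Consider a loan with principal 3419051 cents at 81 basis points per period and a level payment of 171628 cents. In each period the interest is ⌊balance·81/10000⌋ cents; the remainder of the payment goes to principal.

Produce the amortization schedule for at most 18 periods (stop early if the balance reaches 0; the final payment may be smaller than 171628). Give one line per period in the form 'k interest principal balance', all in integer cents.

1. interest=⌊3419051·81/10000⌋=27694; principal=171628-27694=143934; balance=3419051-143934=3275117
2. interest=⌊3275117·81/10000⌋=26528; principal=171628-26528=145100; balance=3275117-145100=3130017
3. interest=⌊3130017·81/10000⌋=25353; principal=171628-25353=146275; balance=3130017-146275=2983742
4. interest=⌊2983742·81/10000⌋=24168; principal=171628-24168=147460; balance=2983742-147460=2836282
5. interest=⌊2836282·81/10000⌋=22973; principal=171628-22973=148655; balance=2836282-148655=2687627
6. interest=⌊2687627·81/10000⌋=21769; principal=171628-21769=149859; balance=2687627-149859=2537768
7. interest=⌊2537768·81/10000⌋=20555; principal=171628-20555=151073; balance=2537768-151073=2386695
8. interest=⌊2386695·81/10000⌋=19332; principal=171628-19332=152296; balance=2386695-152296=2234399
9. interest=⌊2234399·81/10000⌋=18098; principal=171628-18098=153530; balance=2234399-153530=2080869
10. interest=⌊2080869·81/10000⌋=16855; principal=171628-16855=154773; balance=2080869-154773=1926096
11. interest=⌊1926096·81/10000⌋=15601; principal=171628-15601=156027; balance=1926096-156027=1770069
12. interest=⌊1770069·81/10000⌋=14337; principal=171628-14337=157291; balance=1770069-157291=1612778
13. interest=⌊1612778·81/10000⌋=13063; principal=171628-13063=158565; balance=1612778-158565=1454213
14. interest=⌊1454213·81/10000⌋=11779; principal=171628-11779=159849; balance=1454213-159849=1294364
15. interest=⌊1294364·81/10000⌋=10484; principal=171628-10484=161144; balance=1294364-161144=1133220
16. interest=⌊1133220·81/10000⌋=9179; principal=171628-9179=162449; balance=1133220-162449=970771
17. interest=⌊970771·81/10000⌋=7863; principal=171628-7863=163765; balance=970771-163765=807006
18. interest=⌊807006·81/10000⌋=6536; principal=171628-6536=165092; balance=807006-165092=641914

1 27694 143934 3275117
2 26528 145100 3130017
3 25353 146275 2983742
4 24168 147460 2836282
5 22973 148655 2687627
6 21769 149859 2537768
7 20555 151073 2386695
8 19332 152296 2234399
9 18098 153530 2080869
10 16855 154773 1926096
11 15601 156027 1770069
12 14337 157291 1612778
13 13063 158565 1454213
14 11779 159849 1294364
15 10484 161144 1133220
16 9179 162449 970771
17 7863 163765 807006
18 6536 165092 641914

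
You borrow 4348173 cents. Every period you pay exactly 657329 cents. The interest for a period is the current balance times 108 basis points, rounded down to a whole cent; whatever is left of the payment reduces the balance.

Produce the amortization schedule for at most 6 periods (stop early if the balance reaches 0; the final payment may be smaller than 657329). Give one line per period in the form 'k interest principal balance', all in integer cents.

1 46960 610369 3737804
2 40368 616961 3120843
3 33705 623624 2497219
4 26969 630360 1866859
5 20162 637167 1229692
6 13280 644049 585643

1. interest=⌊4348173·108/10000⌋=46960; principal=657329-46960=610369; balance=4348173-610369=3737804
2. interest=⌊3737804·108/10000⌋=40368; principal=657329-40368=616961; balance=3737804-616961=3120843
3. interest=⌊3120843·108/10000⌋=33705; principal=657329-33705=623624; balance=3120843-623624=2497219
4. interest=⌊2497219·108/10000⌋=26969; principal=657329-26969=630360; balance=2497219-630360=1866859
5. interest=⌊1866859·108/10000⌋=20162; principal=657329-20162=637167; balance=1866859-637167=1229692
6. interest=⌊1229692·108/10000⌋=13280; principal=657329-13280=644049; balance=1229692-644049=585643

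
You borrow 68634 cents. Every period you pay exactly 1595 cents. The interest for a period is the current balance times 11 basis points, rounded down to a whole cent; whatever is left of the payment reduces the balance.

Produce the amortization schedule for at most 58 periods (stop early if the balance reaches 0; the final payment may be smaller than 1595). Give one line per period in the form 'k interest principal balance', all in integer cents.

1 75 1520 67114
2 73 1522 65592
3 72 1523 64069
4 70 1525 62544
5 68 1527 61017
6 67 1528 59489
7 65 1530 57959
8 63 1532 56427
9 62 1533 54894
10 60 1535 53359
11 58 1537 51822
12 57 1538 50284
13 55 1540 48744
14 53 1542 47202
15 51 1544 45658
16 50 1545 44113
17 48 1547 42566
18 46 1549 41017
19 45 1550 39467
20 43 1552 37915
21 41 1554 36361
22 39 1556 34805
23 38 1557 33248
24 36 1559 31689
25 34 1561 30128
26 33 1562 28566
27 31 1564 27002
28 29 1566 25436
29 27 1568 23868
30 26 1569 22299
31 24 1571 20728
32 22 1573 19155
33 21 1574 17581
34 19 1576 16005
35 17 1578 14427
36 15 1580 12847
37 14 1581 11266
38 12 1583 9683
39 10 1585 8098
40 8 1587 6511
41 7 1588 4923
42 5 1590 3333
43 3 1592 1741
44 1 1594 147
45 0 147 0

1. interest=⌊68634·11/10000⌋=75; principal=1595-75=1520; balance=68634-1520=67114
2. interest=⌊67114·11/10000⌋=73; principal=1595-73=1522; balance=67114-1522=65592
3. interest=⌊65592·11/10000⌋=72; principal=1595-72=1523; balance=65592-1523=64069
4. interest=⌊64069·11/10000⌋=70; principal=1595-70=1525; balance=64069-1525=62544
5. interest=⌊62544·11/10000⌋=68; principal=1595-68=1527; balance=62544-1527=61017
6. interest=⌊61017·11/10000⌋=67; principal=1595-67=1528; balance=61017-1528=59489
7. interest=⌊59489·11/10000⌋=65; principal=1595-65=1530; balance=59489-1530=57959
8. interest=⌊57959·11/10000⌋=63; principal=1595-63=1532; balance=57959-1532=56427
9. interest=⌊56427·11/10000⌋=62; principal=1595-62=1533; balance=56427-1533=54894
10. interest=⌊54894·11/10000⌋=60; principal=1595-60=1535; balance=54894-1535=53359
11. interest=⌊53359·11/10000⌋=58; principal=1595-58=1537; balance=53359-1537=51822
12. interest=⌊51822·11/10000⌋=57; principal=1595-57=1538; balance=51822-1538=50284
13. interest=⌊50284·11/10000⌋=55; principal=1595-55=1540; balance=50284-1540=48744
14. interest=⌊48744·11/10000⌋=53; principal=1595-53=1542; balance=48744-1542=47202
15. interest=⌊47202·11/10000⌋=51; principal=1595-51=1544; balance=47202-1544=45658
16. interest=⌊45658·11/10000⌋=50; principal=1595-50=1545; balance=45658-1545=44113
17. interest=⌊44113·11/10000⌋=48; principal=1595-48=1547; balance=44113-1547=42566
18. interest=⌊42566·11/10000⌋=46; principal=1595-46=1549; balance=42566-1549=41017
19. interest=⌊41017·11/10000⌋=45; principal=1595-45=1550; balance=41017-1550=39467
20. interest=⌊39467·11/10000⌋=43; principal=1595-43=1552; balance=39467-1552=37915
21. interest=⌊37915·11/10000⌋=41; principal=1595-41=1554; balance=37915-1554=36361
22. interest=⌊36361·11/10000⌋=39; principal=1595-39=1556; balance=36361-1556=34805
23. interest=⌊34805·11/10000⌋=38; principal=1595-38=1557; balance=34805-1557=33248
24. interest=⌊33248·11/10000⌋=36; principal=1595-36=1559; balance=33248-1559=31689
25. interest=⌊31689·11/10000⌋=34; principal=1595-34=1561; balance=31689-1561=30128
26. interest=⌊30128·11/10000⌋=33; principal=1595-33=1562; balance=30128-1562=28566
27. interest=⌊28566·11/10000⌋=31; principal=1595-31=1564; balance=28566-1564=27002
28. interest=⌊27002·11/10000⌋=29; principal=1595-29=1566; balance=27002-1566=25436
29. interest=⌊25436·11/10000⌋=27; principal=1595-27=1568; balance=25436-1568=23868
30. interest=⌊23868·11/10000⌋=26; principal=1595-26=1569; balance=23868-1569=22299
31. interest=⌊22299·11/10000⌋=24; principal=1595-24=1571; balance=22299-1571=20728
32. interest=⌊20728·11/10000⌋=22; principal=1595-22=1573; balance=20728-1573=19155
33. interest=⌊19155·11/10000⌋=21; principal=1595-21=1574; balance=19155-1574=17581
34. interest=⌊17581·11/10000⌋=19; principal=1595-19=1576; balance=17581-1576=16005
35. interest=⌊16005·11/10000⌋=17; principal=1595-17=1578; balance=16005-1578=14427
36. interest=⌊14427·11/10000⌋=15; principal=1595-15=1580; balance=14427-1580=12847
37. interest=⌊12847·11/10000⌋=14; principal=1595-14=1581; balance=12847-1581=11266
38. interest=⌊11266·11/10000⌋=12; principal=1595-12=1583; balance=11266-1583=9683
39. interest=⌊9683·11/10000⌋=10; principal=1595-10=1585; balance=9683-1585=8098
40. interest=⌊8098·11/10000⌋=8; principal=1595-8=1587; balance=8098-1587=6511
41. interest=⌊6511·11/10000⌋=7; principal=1595-7=1588; balance=6511-1588=4923
42. interest=⌊4923·11/10000⌋=5; principal=1595-5=1590; balance=4923-1590=3333
43. interest=⌊3333·11/10000⌋=3; principal=1595-3=1592; balance=3333-1592=1741
44. interest=⌊1741·11/10000⌋=1; principal=1595-1=1594; balance=1741-1594=147
45. interest=⌊147·11/10000⌋=0; principal=min(1595-0,147)=147; balance=147-147=0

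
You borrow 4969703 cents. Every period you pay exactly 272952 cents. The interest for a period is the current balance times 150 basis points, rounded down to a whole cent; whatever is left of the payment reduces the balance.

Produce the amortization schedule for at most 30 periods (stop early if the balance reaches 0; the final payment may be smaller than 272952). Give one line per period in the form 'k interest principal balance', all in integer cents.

1 74545 198407 4771296
2 71569 201383 4569913
3 68548 204404 4365509
4 65482 207470 4158039
5 62370 210582 3947457
6 59211 213741 3733716
7 56005 216947 3516769
8 52751 220201 3296568
9 49448 223504 3073064
10 46095 226857 2846207
11 42693 230259 2615948
12 39239 233713 2382235
13 35733 237219 2145016
14 32175 240777 1904239
15 28563 244389 1659850
16 24897 248055 1411795
17 21176 251776 1160019
18 17400 255552 904467
19 13567 259385 645082
20 9676 263276 381806
21 5727 267225 114581
22 1718 114581 0

1. interest=⌊4969703·150/10000⌋=74545; principal=272952-74545=198407; balance=4969703-198407=4771296
2. interest=⌊4771296·150/10000⌋=71569; principal=272952-71569=201383; balance=4771296-201383=4569913
3. interest=⌊4569913·150/10000⌋=68548; principal=272952-68548=204404; balance=4569913-204404=4365509
4. interest=⌊4365509·150/10000⌋=65482; principal=272952-65482=207470; balance=4365509-207470=4158039
5. interest=⌊4158039·150/10000⌋=62370; principal=272952-62370=210582; balance=4158039-210582=3947457
6. interest=⌊3947457·150/10000⌋=59211; principal=272952-59211=213741; balance=3947457-213741=3733716
7. interest=⌊3733716·150/10000⌋=56005; principal=272952-56005=216947; balance=3733716-216947=3516769
8. interest=⌊3516769·150/10000⌋=52751; principal=272952-52751=220201; balance=3516769-220201=3296568
9. interest=⌊3296568·150/10000⌋=49448; principal=272952-49448=223504; balance=3296568-223504=3073064
10. interest=⌊3073064·150/10000⌋=46095; principal=272952-46095=226857; balance=3073064-226857=2846207
11. interest=⌊2846207·150/10000⌋=42693; principal=272952-42693=230259; balance=2846207-230259=2615948
12. interest=⌊2615948·150/10000⌋=39239; principal=272952-39239=233713; balance=2615948-233713=2382235
13. interest=⌊2382235·150/10000⌋=35733; principal=272952-35733=237219; balance=2382235-237219=2145016
14. interest=⌊2145016·150/10000⌋=32175; principal=272952-32175=240777; balance=2145016-240777=1904239
15. interest=⌊1904239·150/10000⌋=28563; principal=272952-28563=244389; balance=1904239-244389=1659850
16. interest=⌊1659850·150/10000⌋=24897; principal=272952-24897=248055; balance=1659850-248055=1411795
17. interest=⌊1411795·150/10000⌋=21176; principal=272952-21176=251776; balance=1411795-251776=1160019
18. interest=⌊1160019·150/10000⌋=17400; principal=272952-17400=255552; balance=1160019-255552=904467
19. interest=⌊904467·150/10000⌋=13567; principal=272952-13567=259385; balance=904467-259385=645082
20. interest=⌊645082·150/10000⌋=9676; principal=272952-9676=263276; balance=645082-263276=381806
21. interest=⌊381806·150/10000⌋=5727; principal=272952-5727=267225; balance=381806-267225=114581
22. interest=⌊114581·150/10000⌋=1718; principal=min(272952-1718,114581)=114581; balance=114581-114581=0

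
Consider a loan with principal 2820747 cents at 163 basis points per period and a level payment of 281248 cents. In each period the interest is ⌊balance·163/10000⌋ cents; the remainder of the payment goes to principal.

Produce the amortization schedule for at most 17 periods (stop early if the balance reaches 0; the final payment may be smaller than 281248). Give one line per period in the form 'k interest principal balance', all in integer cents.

1. interest=⌊2820747·163/10000⌋=45978; principal=281248-45978=235270; balance=2820747-235270=2585477
2. interest=⌊2585477·163/10000⌋=42143; principal=281248-42143=239105; balance=2585477-239105=2346372
3. interest=⌊2346372·163/10000⌋=38245; principal=281248-38245=243003; balance=2346372-243003=2103369
4. interest=⌊2103369·163/10000⌋=34284; principal=281248-34284=246964; balance=2103369-246964=1856405
5. interest=⌊1856405·163/10000⌋=30259; principal=281248-30259=250989; balance=1856405-250989=1605416
6. interest=⌊1605416·163/10000⌋=26168; principal=281248-26168=255080; balance=1605416-255080=1350336
7. interest=⌊1350336·163/10000⌋=22010; principal=281248-22010=259238; balance=1350336-259238=1091098
8. interest=⌊1091098·163/10000⌋=17784; principal=281248-17784=263464; balance=1091098-263464=827634
9. interest=⌊827634·163/10000⌋=13490; principal=281248-13490=267758; balance=827634-267758=559876
10. interest=⌊559876·163/10000⌋=9125; principal=281248-9125=272123; balance=559876-272123=287753
11. interest=⌊287753·163/10000⌋=4690; principal=281248-4690=276558; balance=287753-276558=11195
12. interest=⌊11195·163/10000⌋=182; principal=min(281248-182,11195)=11195; balance=11195-11195=0

1 45978 235270 2585477
2 42143 239105 2346372
3 38245 243003 2103369
4 34284 246964 1856405
5 30259 250989 1605416
6 26168 255080 1350336
7 22010 259238 1091098
8 17784 263464 827634
9 13490 267758 559876
10 9125 272123 287753
11 4690 276558 11195
12 182 11195 0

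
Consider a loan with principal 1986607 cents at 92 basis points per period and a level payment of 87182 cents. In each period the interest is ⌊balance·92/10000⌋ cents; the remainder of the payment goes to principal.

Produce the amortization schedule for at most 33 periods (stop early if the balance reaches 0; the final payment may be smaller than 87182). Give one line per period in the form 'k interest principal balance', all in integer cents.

1. interest=⌊1986607·92/10000⌋=18276; principal=87182-18276=68906; balance=1986607-68906=1917701
2. interest=⌊1917701·92/10000⌋=17642; principal=87182-17642=69540; balance=1917701-69540=1848161
3. interest=⌊1848161·92/10000⌋=17003; principal=87182-17003=70179; balance=1848161-70179=1777982
4. interest=⌊1777982·92/10000⌋=16357; principal=87182-16357=70825; balance=1777982-70825=1707157
5. interest=⌊1707157·92/10000⌋=15705; principal=87182-15705=71477; balance=1707157-71477=1635680
6. interest=⌊1635680·92/10000⌋=15048; principal=87182-15048=72134; balance=1635680-72134=1563546
7. interest=⌊1563546·92/10000⌋=14384; principal=87182-14384=72798; balance=1563546-72798=1490748
8. interest=⌊1490748·92/10000⌋=13714; principal=87182-13714=73468; balance=1490748-73468=1417280
9. interest=⌊1417280·92/10000⌋=13038; principal=87182-13038=74144; balance=1417280-74144=1343136
10. interest=⌊1343136·92/10000⌋=12356; principal=87182-12356=74826; balance=1343136-74826=1268310
11. interest=⌊1268310·92/10000⌋=11668; principal=87182-11668=75514; balance=1268310-75514=1192796
12. interest=⌊1192796·92/10000⌋=10973; principal=87182-10973=76209; balance=1192796-76209=1116587
13. interest=⌊1116587·92/10000⌋=10272; principal=87182-10272=76910; balance=1116587-76910=1039677
14. interest=⌊1039677·92/10000⌋=9565; principal=87182-9565=77617; balance=1039677-77617=962060
15. interest=⌊962060·92/10000⌋=8850; principal=87182-8850=78332; balance=962060-78332=883728
16. interest=⌊883728·92/10000⌋=8130; principal=87182-8130=79052; balance=883728-79052=804676
17. interest=⌊804676·92/10000⌋=7403; principal=87182-7403=79779; balance=804676-79779=724897
18. interest=⌊724897·92/10000⌋=6669; principal=87182-6669=80513; balance=724897-80513=644384
19. interest=⌊644384·92/10000⌋=5928; principal=87182-5928=81254; balance=644384-81254=563130
20. interest=⌊563130·92/10000⌋=5180; principal=87182-5180=82002; balance=563130-82002=481128
21. interest=⌊481128·92/10000⌋=4426; principal=87182-4426=82756; balance=481128-82756=398372
22. interest=⌊398372·92/10000⌋=3665; principal=87182-3665=83517; balance=398372-83517=314855
23. interest=⌊314855·92/10000⌋=2896; principal=87182-2896=84286; balance=314855-84286=230569
24. interest=⌊230569·92/10000⌋=2121; principal=87182-2121=85061; balance=230569-85061=145508
25. interest=⌊145508·92/10000⌋=1338; principal=87182-1338=85844; balance=145508-85844=59664
26. interest=⌊59664·92/10000⌋=548; principal=min(87182-548,59664)=59664; balance=59664-59664=0

1 18276 68906 1917701
2 17642 69540 1848161
3 17003 70179 1777982
4 16357 70825 1707157
5 15705 71477 1635680
6 15048 72134 1563546
7 14384 72798 1490748
8 13714 73468 1417280
9 13038 74144 1343136
10 12356 74826 1268310
11 11668 75514 1192796
12 10973 76209 1116587
13 10272 76910 1039677
14 9565 77617 962060
15 8850 78332 883728
16 8130 79052 804676
17 7403 79779 724897
18 6669 80513 644384
19 5928 81254 563130
20 5180 82002 481128
21 4426 82756 398372
22 3665 83517 314855
23 2896 84286 230569
24 2121 85061 145508
25 1338 85844 59664
26 548 59664 0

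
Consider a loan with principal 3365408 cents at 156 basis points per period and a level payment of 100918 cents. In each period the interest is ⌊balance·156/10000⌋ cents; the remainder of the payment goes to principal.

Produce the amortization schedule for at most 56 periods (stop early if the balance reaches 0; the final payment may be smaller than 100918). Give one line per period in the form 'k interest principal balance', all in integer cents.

1. interest=⌊3365408·156/10000⌋=52500; principal=100918-52500=48418; balance=3365408-48418=3316990
2. interest=⌊3316990·156/10000⌋=51745; principal=100918-51745=49173; balance=3316990-49173=3267817
3. interest=⌊3267817·156/10000⌋=50977; principal=100918-50977=49941; balance=3267817-49941=3217876
4. interest=⌊3217876·156/10000⌋=50198; principal=100918-50198=50720; balance=3217876-50720=3167156
5. interest=⌊3167156·156/10000⌋=49407; principal=100918-49407=51511; balance=3167156-51511=3115645
6. interest=⌊3115645·156/10000⌋=48604; principal=100918-48604=52314; balance=3115645-52314=3063331
7. interest=⌊3063331·156/10000⌋=47787; principal=100918-47787=53131; balance=3063331-53131=3010200
8. interest=⌊3010200·156/10000⌋=46959; principal=100918-46959=53959; balance=3010200-53959=2956241
9. interest=⌊2956241·156/10000⌋=46117; principal=100918-46117=54801; balance=2956241-54801=2901440
10. interest=⌊2901440·156/10000⌋=45262; principal=100918-45262=55656; balance=2901440-55656=2845784
11. interest=⌊2845784·156/10000⌋=44394; principal=100918-44394=56524; balance=2845784-56524=2789260
12. interest=⌊2789260·156/10000⌋=43512; principal=100918-43512=57406; balance=2789260-57406=2731854
13. interest=⌊2731854·156/10000⌋=42616; principal=100918-42616=58302; balance=2731854-58302=2673552
14. interest=⌊2673552·156/10000⌋=41707; principal=100918-41707=59211; balance=2673552-59211=2614341
15. interest=⌊2614341·156/10000⌋=40783; principal=100918-40783=60135; balance=2614341-60135=2554206
16. interest=⌊2554206·156/10000⌋=39845; principal=100918-39845=61073; balance=2554206-61073=2493133
17. interest=⌊2493133·156/10000⌋=38892; principal=100918-38892=62026; balance=2493133-62026=2431107
18. interest=⌊2431107·156/10000⌋=37925; principal=100918-37925=62993; balance=2431107-62993=2368114
19. interest=⌊2368114·156/10000⌋=36942; principal=100918-36942=63976; balance=2368114-63976=2304138
20. interest=⌊2304138·156/10000⌋=35944; principal=100918-35944=64974; balance=2304138-64974=2239164
21. interest=⌊2239164·156/10000⌋=34930; principal=100918-34930=65988; balance=2239164-65988=2173176
22. interest=⌊2173176·156/10000⌋=33901; principal=100918-33901=67017; balance=2173176-67017=2106159
23. interest=⌊2106159·156/10000⌋=32856; principal=100918-32856=68062; balance=2106159-68062=2038097
24. interest=⌊2038097·156/10000⌋=31794; principal=100918-31794=69124; balance=2038097-69124=1968973
25. interest=⌊1968973·156/10000⌋=30715; principal=100918-30715=70203; balance=1968973-70203=1898770
26. interest=⌊1898770·156/10000⌋=29620; principal=100918-29620=71298; balance=1898770-71298=1827472
27. interest=⌊1827472·156/10000⌋=28508; principal=100918-28508=72410; balance=1827472-72410=1755062
28. interest=⌊1755062·156/10000⌋=27378; principal=100918-27378=73540; balance=1755062-73540=1681522
29. interest=⌊1681522·156/10000⌋=26231; principal=100918-26231=74687; balance=1681522-74687=1606835
30. interest=⌊1606835·156/10000⌋=25066; principal=100918-25066=75852; balance=1606835-75852=1530983
31. interest=⌊1530983·156/10000⌋=23883; principal=100918-23883=77035; balance=1530983-77035=1453948
32. interest=⌊1453948·156/10000⌋=22681; principal=100918-22681=78237; balance=1453948-78237=1375711
33. interest=⌊1375711·156/10000⌋=21461; principal=100918-21461=79457; balance=1375711-79457=1296254
34. interest=⌊1296254·156/10000⌋=20221; principal=100918-20221=80697; balance=1296254-80697=1215557
35. interest=⌊1215557·156/10000⌋=18962; principal=100918-18962=81956; balance=1215557-81956=1133601
36. interest=⌊1133601·156/10000⌋=17684; principal=100918-17684=83234; balance=1133601-83234=1050367
37. interest=⌊1050367·156/10000⌋=16385; principal=100918-16385=84533; balance=1050367-84533=965834
38. interest=⌊965834·156/10000⌋=15067; principal=100918-15067=85851; balance=965834-85851=879983
39. interest=⌊879983·156/10000⌋=13727; principal=100918-13727=87191; balance=879983-87191=792792
40. interest=⌊792792·156/10000⌋=12367; principal=100918-12367=88551; balance=792792-88551=704241
41. interest=⌊704241·156/10000⌋=10986; principal=100918-10986=89932; balance=704241-89932=614309
42. interest=⌊614309·156/10000⌋=9583; principal=100918-9583=91335; balance=614309-91335=522974
43. interest=⌊522974·156/10000⌋=8158; principal=100918-8158=92760; balance=522974-92760=430214
44. interest=⌊430214·156/10000⌋=6711; principal=100918-6711=94207; balance=430214-94207=336007
45. interest=⌊336007·156/10000⌋=5241; principal=100918-5241=95677; balance=336007-95677=240330
46. interest=⌊240330·156/10000⌋=3749; principal=100918-3749=97169; balance=240330-97169=143161
47. interest=⌊143161·156/10000⌋=2233; principal=100918-2233=98685; balance=143161-98685=44476
48. interest=⌊44476·156/10000⌋=693; principal=min(100918-693,44476)=44476; balance=44476-44476=0

1 52500 48418 3316990
2 51745 49173 3267817
3 50977 49941 3217876
4 50198 50720 3167156
5 49407 51511 3115645
6 48604 52314 3063331
7 47787 53131 3010200
8 46959 53959 2956241
9 46117 54801 2901440
10 45262 55656 2845784
11 44394 56524 2789260
12 43512 57406 2731854
13 42616 58302 2673552
14 41707 59211 2614341
15 40783 60135 2554206
16 39845 61073 2493133
17 38892 62026 2431107
18 37925 62993 2368114
19 36942 63976 2304138
20 35944 64974 2239164
21 34930 65988 2173176
22 33901 67017 2106159
23 32856 68062 2038097
24 31794 69124 1968973
25 30715 70203 1898770
26 29620 71298 1827472
27 28508 72410 1755062
28 27378 73540 1681522
29 26231 74687 1606835
30 25066 75852 1530983
31 23883 77035 1453948
32 22681 78237 1375711
33 21461 79457 1296254
34 20221 80697 1215557
35 18962 81956 1133601
36 17684 83234 1050367
37 16385 84533 965834
38 15067 85851 879983
39 13727 87191 792792
40 12367 88551 704241
41 10986 89932 614309
42 9583 91335 522974
43 8158 92760 430214
44 6711 94207 336007
45 5241 95677 240330
46 3749 97169 143161
47 2233 98685 44476
48 693 44476 0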